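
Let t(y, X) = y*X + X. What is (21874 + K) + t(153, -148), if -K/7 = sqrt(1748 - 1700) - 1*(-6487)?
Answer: -46327 - 28*sqrt(3) ≈ -46376.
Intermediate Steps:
t(y, X) = X + X*y (t(y, X) = X*y + X = X + X*y)
K = -45409 - 28*sqrt(3) (K = -7*(sqrt(1748 - 1700) - 1*(-6487)) = -7*(sqrt(48) + 6487) = -7*(4*sqrt(3) + 6487) = -7*(6487 + 4*sqrt(3)) = -45409 - 28*sqrt(3) ≈ -45458.)
(21874 + K) + t(153, -148) = (21874 + (-45409 - 28*sqrt(3))) - 148*(1 + 153) = (-23535 - 28*sqrt(3)) - 148*154 = (-23535 - 28*sqrt(3)) - 22792 = -46327 - 28*sqrt(3)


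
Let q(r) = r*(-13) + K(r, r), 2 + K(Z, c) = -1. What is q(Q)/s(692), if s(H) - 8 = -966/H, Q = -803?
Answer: 3610856/2285 ≈ 1580.2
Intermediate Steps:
K(Z, c) = -3 (K(Z, c) = -2 - 1 = -3)
s(H) = 8 - 966/H
q(r) = -3 - 13*r (q(r) = r*(-13) - 3 = -13*r - 3 = -3 - 13*r)
q(Q)/s(692) = (-3 - 13*(-803))/(8 - 966/692) = (-3 + 10439)/(8 - 966*1/692) = 10436/(8 - 483/346) = 10436/(2285/346) = 10436*(346/2285) = 3610856/2285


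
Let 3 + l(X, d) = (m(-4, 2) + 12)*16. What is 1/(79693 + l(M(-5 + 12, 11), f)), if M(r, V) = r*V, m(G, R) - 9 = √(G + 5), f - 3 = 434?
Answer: 1/80042 ≈ 1.2493e-5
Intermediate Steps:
f = 437 (f = 3 + 434 = 437)
m(G, R) = 9 + √(5 + G) (m(G, R) = 9 + √(G + 5) = 9 + √(5 + G))
M(r, V) = V*r
l(X, d) = 349 (l(X, d) = -3 + ((9 + √(5 - 4)) + 12)*16 = -3 + ((9 + √1) + 12)*16 = -3 + ((9 + 1) + 12)*16 = -3 + (10 + 12)*16 = -3 + 22*16 = -3 + 352 = 349)
1/(79693 + l(M(-5 + 12, 11), f)) = 1/(79693 + 349) = 1/80042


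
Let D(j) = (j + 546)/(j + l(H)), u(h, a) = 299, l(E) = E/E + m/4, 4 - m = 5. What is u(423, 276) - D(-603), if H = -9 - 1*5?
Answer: 240021/803 ≈ 298.91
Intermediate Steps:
m = -1 (m = 4 - 1*5 = 4 - 5 = -1)
H = -14 (H = -9 - 5 = -14)
l(E) = ¾ (l(E) = E/E - 1/4 = 1 - 1*¼ = 1 - ¼ = ¾)
D(j) = (546 + j)/(¾ + j) (D(j) = (j + 546)/(j + ¾) = (546 + j)/(¾ + j))
u(423, 276) - D(-603) = 299 - 4*(546 - 603)/(3 + 4*(-603)) = 299 - 4*(-57)/(3 - 2412) = 299 - 4*(-57)/(-2409) = 299 - 4*(-1)*(-57)/2409 = 299 - 1*76/803 = 299 - 76/803 = 240021/803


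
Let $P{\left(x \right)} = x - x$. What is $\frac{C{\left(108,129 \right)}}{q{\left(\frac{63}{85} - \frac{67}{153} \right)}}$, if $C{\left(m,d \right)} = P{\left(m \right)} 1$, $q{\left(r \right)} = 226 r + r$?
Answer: $0$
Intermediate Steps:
$P{\left(x \right)} = 0$
$q{\left(r \right)} = 227 r$
$C{\left(m,d \right)} = 0$ ($C{\left(m,d \right)} = 0 \cdot 1 = 0$)
$\frac{C{\left(108,129 \right)}}{q{\left(\frac{63}{85} - \frac{67}{153} \right)}} = \frac{0}{227 \left(\frac{63}{85} - \frac{67}{153}\right)} = \frac{0}{227 \cdot \frac{232}{765}} = \frac{0}{\frac{52664}{765}} = 0 \cdot \frac{765}{52664} = 0$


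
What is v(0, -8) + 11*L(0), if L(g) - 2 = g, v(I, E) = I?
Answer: 22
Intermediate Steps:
L(g) = 2 + g
v(0, -8) + 11*L(0) = 0 + 11*(2 + 0) = 0 + 11*2 = 0 + 22 = 22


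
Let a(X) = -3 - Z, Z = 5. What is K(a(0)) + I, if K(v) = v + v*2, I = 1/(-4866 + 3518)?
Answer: -32353/1348 ≈ -24.001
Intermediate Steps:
a(X) = -8 (a(X) = -3 - 1*5 = -3 - 5 = -8)
I = -1/1348 (I = 1/(-1348) = -1/1348 ≈ -0.00074184)
K(v) = 3*v (K(v) = v + 2*v = 3*v)
K(a(0)) + I = 3*(-8) - 1/1348 = -24 - 1/1348 = -32353/1348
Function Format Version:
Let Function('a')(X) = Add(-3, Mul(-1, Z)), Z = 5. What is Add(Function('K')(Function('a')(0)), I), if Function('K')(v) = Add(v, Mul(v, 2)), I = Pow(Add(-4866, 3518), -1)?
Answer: Rational(-32353, 1348) ≈ -24.001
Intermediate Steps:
Function('a')(X) = -8 (Function('a')(X) = Add(-3, Mul(-1, 5)) = Add(-3, -5) = -8)
I = Rational(-1, 1348) (I = Pow(-1348, -1) = Rational(-1, 1348) ≈ -0.00074184)
Function('K')(v) = Mul(3, v) (Function('K')(v) = Add(v, Mul(2, v)) = Mul(3, v))
Add(Function('K')(Function('a')(0)), I) = Add(Mul(3, -8), Rational(-1, 1348)) = Add(-24, Rational(-1, 1348)) = Rational(-32353, 1348)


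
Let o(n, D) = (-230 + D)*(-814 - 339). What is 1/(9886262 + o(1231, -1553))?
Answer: 1/11942061 ≈ 8.3738e-8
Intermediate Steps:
o(n, D) = 265190 - 1153*D (o(n, D) = (-230 + D)*(-1153) = 265190 - 1153*D)
1/(9886262 + o(1231, -1553)) = 1/(9886262 + (265190 - 1153*(-1553))) = 1/(9886262 + (265190 + 1790609)) = 1/(9886262 + 2055799) = 1/11942061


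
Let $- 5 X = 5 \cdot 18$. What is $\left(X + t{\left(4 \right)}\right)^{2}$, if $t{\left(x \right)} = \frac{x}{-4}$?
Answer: $361$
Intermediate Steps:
$t{\left(x \right)} = - \frac{x}{4}$ ($t{\left(x \right)} = x \left(- \frac{1}{4}\right) = - \frac{x}{4}$)
$X = -18$ ($X = - \frac{5 \cdot 18}{5} = \left(- \frac{1}{5}\right) 90 = -18$)
$\left(X + t{\left(4 \right)}\right)^{2} = \left(-18 - 1\right)^{2} = \left(-19\right)^{2} = 361$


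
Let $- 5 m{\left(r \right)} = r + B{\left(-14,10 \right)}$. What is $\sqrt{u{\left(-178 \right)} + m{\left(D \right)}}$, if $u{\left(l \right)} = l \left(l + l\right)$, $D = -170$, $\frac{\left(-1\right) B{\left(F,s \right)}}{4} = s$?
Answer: $\sqrt{63410} \approx 251.81$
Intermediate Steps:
$B{\left(F,s \right)} = - 4 s$
$u{\left(l \right)} = 2 l^{2}$ ($u{\left(l \right)} = l 2 l = 2 l^{2}$)
$m{\left(r \right)} = 8 - \frac{r}{5}$ ($m{\left(r \right)} = - \frac{r - 40}{5} = - \frac{-40 + r}{5} = 8 - \frac{r}{5}$)
$\sqrt{u{\left(-178 \right)} + m{\left(D \right)}} = \sqrt{2 \left(-178\right)^{2} + \left(8 - -34\right)} = \sqrt{2 \cdot 31684 + \left(8 + 34\right)} = \sqrt{63368 + 42} = \sqrt{63410}$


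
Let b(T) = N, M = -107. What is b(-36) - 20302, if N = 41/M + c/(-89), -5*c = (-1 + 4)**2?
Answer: -966697012/47615 ≈ -20302.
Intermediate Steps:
c = -9/5 (c = -(-1 + 4)**2/5 = -1/5*3**2 = -1/5*9 = -9/5 ≈ -1.8000)
N = -17282/47615 (N = 41/(-107) - 9/5/(-89) = 41*(-1/107) - 9/5*(-1/89) = -41/107 + 9/445 = -17282/47615 ≈ -0.36295)
b(T) = -17282/47615
b(-36) - 20302 = -17282/47615 - 20302 = -966697012/47615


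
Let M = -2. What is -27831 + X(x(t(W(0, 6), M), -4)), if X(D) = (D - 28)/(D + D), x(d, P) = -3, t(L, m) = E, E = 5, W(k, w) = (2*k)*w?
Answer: -166955/6 ≈ -27826.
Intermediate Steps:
W(k, w) = 2*k*w
t(L, m) = 5
X(D) = (-28 + D)/(2*D) (X(D) = (-28 + D)/((2*D)) = (-28 + D)*(1/(2*D)) = (-28 + D)/(2*D))
-27831 + X(x(t(W(0, 6), M), -4)) = -27831 + (1/2)*(-28 - 3)/(-3) = -27831 + (1/2)*(-1/3)*(-31) = -27831 + 31/6 = -166955/6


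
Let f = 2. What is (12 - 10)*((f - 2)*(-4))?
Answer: 0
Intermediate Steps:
(12 - 10)*((f - 2)*(-4)) = (12 - 10)*((2 - 2)*(-4)) = 2*(0*(-4)) = 2*0 = 0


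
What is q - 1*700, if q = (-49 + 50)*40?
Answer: -660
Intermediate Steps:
q = 40 (q = 1*40 = 40)
q - 1*700 = 40 - 1*700 = 40 - 700 = -660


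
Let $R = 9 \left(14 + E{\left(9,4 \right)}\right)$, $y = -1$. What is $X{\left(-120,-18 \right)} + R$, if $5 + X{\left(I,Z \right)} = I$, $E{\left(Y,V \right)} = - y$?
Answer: $10$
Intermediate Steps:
$E{\left(Y,V \right)} = 1$ ($E{\left(Y,V \right)} = \left(-1\right) \left(-1\right) = 1$)
$X{\left(I,Z \right)} = -5 + I$
$R = 135$ ($R = 9 \left(14 + 1\right) = 9 \cdot 15 = 135$)
$X{\left(-120,-18 \right)} + R = \left(-5 - 120\right) + 135 = -125 + 135 = 10$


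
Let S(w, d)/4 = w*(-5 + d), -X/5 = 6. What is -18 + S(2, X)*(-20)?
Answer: 5582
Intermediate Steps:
X = -30 (X = -5*6 = -30)
S(w, d) = 4*w*(-5 + d) (S(w, d) = 4*(w*(-5 + d)) = 4*w*(-5 + d))
-18 + S(2, X)*(-20) = -18 + (4*2*(-5 - 30))*(-20) = -18 + (4*2*(-35))*(-20) = -18 - 280*(-20) = -18 + 5600 = 5582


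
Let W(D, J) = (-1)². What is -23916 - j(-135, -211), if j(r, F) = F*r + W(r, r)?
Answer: -52402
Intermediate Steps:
W(D, J) = 1
j(r, F) = 1 + F*r (j(r, F) = F*r + 1 = 1 + F*r)
-23916 - j(-135, -211) = -23916 - (1 - 211*(-135)) = -23916 - (1 + 28485) = -23916 - 1*28486 = -23916 - 28486 = -52402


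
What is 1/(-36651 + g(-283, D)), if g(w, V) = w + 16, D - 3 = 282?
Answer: -1/36918 ≈ -2.7087e-5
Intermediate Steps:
D = 285 (D = 3 + 282 = 285)
g(w, V) = 16 + w
1/(-36651 + g(-283, D)) = 1/(-36651 + (16 - 283)) = 1/(-36651 - 267) = 1/(-36918) = -1/36918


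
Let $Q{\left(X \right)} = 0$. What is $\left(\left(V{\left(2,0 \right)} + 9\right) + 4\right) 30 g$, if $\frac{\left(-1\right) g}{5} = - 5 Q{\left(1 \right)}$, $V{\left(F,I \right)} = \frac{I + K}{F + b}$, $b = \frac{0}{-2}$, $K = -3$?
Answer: $0$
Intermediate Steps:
$b = 0$ ($b = 0 \left(- \frac{1}{2}\right) = 0$)
$V{\left(F,I \right)} = \frac{-3 + I}{F}$ ($V{\left(F,I \right)} = \frac{I - 3}{F + 0} = \frac{-3 + I}{F}$)
$g = 0$ ($g = - 5 \left(\left(-5\right) 0\right) = \left(-5\right) 0 = 0$)
$\left(\left(V{\left(2,0 \right)} + 9\right) + 4\right) 30 g = \left(\left(\frac{-3 + 0}{2} + 9\right) + 4\right) 30 \cdot 0 = \left(\left(\frac{1}{2} \left(-3\right) + 9\right) + 4\right) 30 \cdot 0 = \left(\left(- \frac{3}{2} + 9\right) + 4\right) 30 \cdot 0 = \left(\frac{15}{2} + 4\right) 30 \cdot 0 = \frac{23}{2} \cdot 30 \cdot 0 = 345 \cdot 0 = 0$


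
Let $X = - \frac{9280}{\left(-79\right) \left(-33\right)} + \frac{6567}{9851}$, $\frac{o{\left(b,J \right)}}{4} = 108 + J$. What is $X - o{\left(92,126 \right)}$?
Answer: $- \frac{24112234463}{25681557} \approx -938.89$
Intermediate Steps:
$o{\left(b,J \right)} = 432 + 4 J$ ($o{\left(b,J \right)} = 4 \left(108 + J\right) = 432 + 4 J$)
$X = - \frac{74297111}{25681557}$ ($X = - \frac{9280}{2607} + 6567 \cdot \frac{1}{9851} = \left(-9280\right) \frac{1}{2607} + \frac{6567}{9851} = - \frac{9280}{2607} + \frac{6567}{9851} = - \frac{74297111}{25681557} \approx -2.893$)
$X - o{\left(92,126 \right)} = - \frac{74297111}{25681557} - \left(432 + 4 \cdot 126\right) = - \frac{74297111}{25681557} - \left(432 + 504\right) = - \frac{74297111}{25681557} - 936 = - \frac{24112234463}{25681557}$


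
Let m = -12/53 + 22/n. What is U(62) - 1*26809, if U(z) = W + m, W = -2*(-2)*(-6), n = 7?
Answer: -9953961/371 ≈ -26830.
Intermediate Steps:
m = 1082/371 (m = -12/53 + 22/7 = 1082/371 ≈ 2.9164)
W = -24 (W = 4*(-6) = -24)
U(z) = -7822/371 (U(z) = -24 + 1082/371 = -7822/371)
U(62) - 1*26809 = -7822/371 - 1*26809 = -7822/371 - 26809 = -9953961/371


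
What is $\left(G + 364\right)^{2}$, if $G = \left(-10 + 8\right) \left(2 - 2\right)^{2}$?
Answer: $132496$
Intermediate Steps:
$G = 0$ ($G = - 2 \cdot 0^{2} = \left(-2\right) 0 = 0$)
$\left(G + 364\right)^{2} = \left(0 + 364\right)^{2} = 364^{2} = 132496$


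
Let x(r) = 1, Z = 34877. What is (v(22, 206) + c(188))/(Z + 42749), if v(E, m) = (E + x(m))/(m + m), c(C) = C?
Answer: 77479/31981912 ≈ 0.0024226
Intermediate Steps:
v(E, m) = (1 + E)/(2*m) (v(E, m) = (E + 1)/(m + m) = (1 + E)/((2*m)) = (1 + E)*(1/(2*m)) = (1 + E)/(2*m))
(v(22, 206) + c(188))/(Z + 42749) = ((½)*(1 + 22)/206 + 188)/(34877 + 42749) = ((½)*(1/206)*23 + 188)/77626 = (23/412 + 188)*(1/77626) = (77479/412)*(1/77626) = 77479/31981912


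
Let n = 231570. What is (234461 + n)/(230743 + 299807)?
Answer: 466031/530550 ≈ 0.87839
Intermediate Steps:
(234461 + n)/(230743 + 299807) = (234461 + 231570)/(230743 + 299807) = 466031/530550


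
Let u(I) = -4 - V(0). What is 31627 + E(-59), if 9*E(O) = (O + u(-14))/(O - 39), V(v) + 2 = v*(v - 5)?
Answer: 27895075/882 ≈ 31627.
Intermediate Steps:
V(v) = -2 + v*(-5 + v) (V(v) = -2 + v*(v - 5) = -2 + v*(-5 + v))
u(I) = -2 (u(I) = -4 - (-2 + 0² - 5*0) = -4 - (-2 + 0 + 0) = -4 - 1*(-2) = -4 + 2 = -2)
E(O) = (-2 + O)/(9*(-39 + O)) (E(O) = ((O - 2)/(O - 39))/9 = ((-2 + O)/(-39 + O))/9 = (-2 + O)/(9*(-39 + O)))
31627 + E(-59) = 31627 + (-2 - 59)/(9*(-39 - 59)) = 31627 + (⅑)*(-61)/(-98) = 31627 + (⅑)*(-1/98)*(-61) = 31627 + 61/882 = 27895075/882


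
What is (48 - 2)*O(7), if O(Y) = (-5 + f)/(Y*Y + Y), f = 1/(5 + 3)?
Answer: -897/224 ≈ -4.0045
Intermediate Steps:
f = ⅛ (f = 1/8 = ⅛ ≈ 0.12500)
O(Y) = -39/(8*(Y + Y²)) (O(Y) = (-5 + ⅛)/(Y*Y + Y) = -39/(8*(Y² + Y)) = -39/(8*(Y + Y²)))
(48 - 2)*O(7) = (48 - 2)*(-39/8/(7*(1 + 7))) = 46*(-39/8*⅐/8) = 46*(-39/8*⅐*⅛) = 46*(-39/448) = -897/224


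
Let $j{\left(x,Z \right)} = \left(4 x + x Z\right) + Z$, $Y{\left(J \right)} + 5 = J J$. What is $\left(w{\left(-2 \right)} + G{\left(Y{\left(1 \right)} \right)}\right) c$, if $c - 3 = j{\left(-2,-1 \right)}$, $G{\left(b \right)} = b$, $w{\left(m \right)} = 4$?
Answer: $0$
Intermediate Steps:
$Y{\left(J \right)} = -5 + J^{2}$ ($Y{\left(J \right)} = -5 + J J = -5 + J^{2}$)
$j{\left(x,Z \right)} = Z + 4 x + Z x$ ($j{\left(x,Z \right)} = \left(4 x + Z x\right) + Z = Z + 4 x + Z x$)
$c = -4$ ($c = 3 - 7 = -4$)
$\left(w{\left(-2 \right)} + G{\left(Y{\left(1 \right)} \right)}\right) c = \left(4 - \left(5 - 1^{2}\right)\right) \left(-4\right) = \left(4 + \left(-5 + 1\right)\right) \left(-4\right) = \left(4 - 4\right) \left(-4\right) = 0 \left(-4\right) = 0$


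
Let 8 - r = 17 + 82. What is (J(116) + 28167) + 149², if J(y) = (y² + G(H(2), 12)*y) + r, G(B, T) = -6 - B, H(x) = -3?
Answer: 63385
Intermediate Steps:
r = -91 (r = 8 - (17 + 82) = 8 - 1*99 = 8 - 99 = -91)
J(y) = -91 + y² - 3*y (J(y) = (y² + (-6 - 1*(-3))*y) - 91 = (y² + (-6 + 3)*y) - 91 = (y² - 3*y) - 91 = -91 + y² - 3*y)
(J(116) + 28167) + 149² = ((-91 + 116² - 3*116) + 28167) + 149² = ((-91 + 13456 - 348) + 28167) + 22201 = (13017 + 28167) + 22201 = 41184 + 22201 = 63385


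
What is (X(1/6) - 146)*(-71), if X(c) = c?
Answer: 62125/6 ≈ 10354.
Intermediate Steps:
(X(1/6) - 146)*(-71) = (1/6 - 146)*(-71) = (⅙ - 146)*(-71) = -875/6*(-71) = 62125/6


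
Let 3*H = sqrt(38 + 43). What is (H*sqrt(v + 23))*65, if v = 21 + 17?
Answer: 195*sqrt(61) ≈ 1523.0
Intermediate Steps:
v = 38
H = 3 (H = sqrt(38 + 43)/3 = sqrt(81)/3 = (1/3)*9 = 3)
(H*sqrt(v + 23))*65 = (3*sqrt(38 + 23))*65 = (3*sqrt(61))*65 = 195*sqrt(61)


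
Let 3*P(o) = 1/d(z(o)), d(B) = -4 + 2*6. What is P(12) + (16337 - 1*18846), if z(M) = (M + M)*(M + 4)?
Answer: -60215/24 ≈ -2509.0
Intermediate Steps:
z(M) = 2*M*(4 + M) (z(M) = (2*M)*(4 + M) = 2*M*(4 + M))
d(B) = 8 (d(B) = -4 + 12 = 8)
P(o) = 1/24 (P(o) = (⅓)/8 = (⅓)*(⅛) = 1/24)
P(12) + (16337 - 1*18846) = 1/24 + (16337 - 1*18846) = 1/24 + (16337 - 18846) = 1/24 - 2509 = -60215/24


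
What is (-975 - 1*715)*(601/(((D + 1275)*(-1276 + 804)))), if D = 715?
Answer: 101569/93928 ≈ 1.0814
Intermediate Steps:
(-975 - 1*715)*(601/(((D + 1275)*(-1276 + 804)))) = (-975 - 1*715)*(601/(((715 + 1275)*(-1276 + 804)))) = (-975 - 715)*(601/((1990*(-472)))) = -1015690/(-939280) = -1015690*(-1)/939280 = -1690*(-601/939280) = 101569/93928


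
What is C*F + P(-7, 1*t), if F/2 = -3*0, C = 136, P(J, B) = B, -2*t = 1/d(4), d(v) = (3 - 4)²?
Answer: -½ ≈ -0.50000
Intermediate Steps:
d(v) = 1 (d(v) = (-1)² = 1)
t = -½ (t = -½/1 = -½*1 = -½ ≈ -0.50000)
F = 0 (F = 2*(-3*0) = 2*0 = 0)
C*F + P(-7, 1*t) = 136*0 + 1*(-½) = 0 - ½ = -½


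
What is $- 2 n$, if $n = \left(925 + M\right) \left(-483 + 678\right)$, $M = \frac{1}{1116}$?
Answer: $- \frac{67099565}{186} \approx -3.6075 \cdot 10^{5}$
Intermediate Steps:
$M = \frac{1}{1116} \approx 0.00089606$
$n = \frac{67099565}{372}$ ($n = \left(925 + \frac{1}{1116}\right) \left(-483 + 678\right) = \frac{1032301}{1116} \cdot 195 = \frac{67099565}{372} \approx 1.8038 \cdot 10^{5}$)
$- 2 n = \left(-2\right) \frac{67099565}{372} = - \frac{67099565}{186}$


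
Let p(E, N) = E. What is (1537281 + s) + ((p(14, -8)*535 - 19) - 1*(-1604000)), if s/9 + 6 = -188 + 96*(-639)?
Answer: 2594910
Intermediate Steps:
s = -553842 (s = -54 + 9*(-188 + 96*(-639)) = -54 + 9*(-188 - 61344) = -54 + 9*(-61532) = -54 - 553788 = -553842)
(1537281 + s) + ((p(14, -8)*535 - 19) - 1*(-1604000)) = (1537281 - 553842) + ((14*535 - 19) - 1*(-1604000)) = 983439 + ((7490 - 19) + 1604000) = 983439 + (7471 + 1604000) = 983439 + 1611471 = 2594910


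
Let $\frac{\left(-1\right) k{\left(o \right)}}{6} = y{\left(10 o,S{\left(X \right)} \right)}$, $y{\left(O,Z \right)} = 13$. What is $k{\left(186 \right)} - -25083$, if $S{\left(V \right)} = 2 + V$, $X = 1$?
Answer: $25005$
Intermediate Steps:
$k{\left(o \right)} = -78$ ($k{\left(o \right)} = \left(-6\right) 13 = -78$)
$k{\left(186 \right)} - -25083 = -78 - -25083 = -78 + 25083 = 25005$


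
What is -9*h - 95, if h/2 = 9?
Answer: -257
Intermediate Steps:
h = 18 (h = 2*9 = 18)
-9*h - 95 = -9*18 - 95 = -162 - 95 = -257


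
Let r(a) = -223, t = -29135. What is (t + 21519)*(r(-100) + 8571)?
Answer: -63578368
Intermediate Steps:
(t + 21519)*(r(-100) + 8571) = (-29135 + 21519)*(-223 + 8571) = -7616*8348 = -63578368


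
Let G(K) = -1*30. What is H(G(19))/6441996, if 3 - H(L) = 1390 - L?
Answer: -1417/6441996 ≈ -0.00021996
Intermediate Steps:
G(K) = -30
H(L) = -1387 + L (H(L) = 3 - (1390 - L) = 3 + (-1390 + L) = -1387 + L)
H(G(19))/6441996 = (-1387 - 30)/6441996 = -1417*1/6441996 = -1417/6441996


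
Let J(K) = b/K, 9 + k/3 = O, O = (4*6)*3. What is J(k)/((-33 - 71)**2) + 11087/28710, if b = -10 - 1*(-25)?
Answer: 419717447/1086845760 ≈ 0.38618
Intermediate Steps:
b = 15 (b = -10 + 25 = 15)
O = 72 (O = 24*3 = 72)
k = 189 (k = -27 + 3*72 = -27 + 216 = 189)
J(K) = 15/K
J(k)/((-33 - 71)**2) + 11087/28710 = (15/189)/((-33 - 71)**2) + 11087/28710 = (15*(1/189))/((-104)**2) + 11087*(1/28710) = (5/63)/10816 + 11087/28710 = (5/63)*(1/10816) + 11087/28710 = 5/681408 + 11087/28710 = 419717447/1086845760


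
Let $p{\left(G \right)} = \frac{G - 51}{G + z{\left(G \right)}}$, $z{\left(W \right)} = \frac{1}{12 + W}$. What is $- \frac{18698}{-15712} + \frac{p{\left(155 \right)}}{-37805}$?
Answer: $\frac{4574492043631}{3844020263440} \approx 1.19$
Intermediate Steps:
$p{\left(G \right)} = \frac{-51 + G}{G + \frac{1}{12 + G}}$ ($p{\left(G \right)} = \frac{G - 51}{G + \frac{1}{12 + G}} = \frac{-51 + G}{G + \frac{1}{12 + G}}$)
$- \frac{18698}{-15712} + \frac{p{\left(155 \right)}}{-37805} = - \frac{18698}{-15712} + \frac{\frac{1}{1 + 155 \left(12 + 155\right)} \left(-51 + 155\right) \left(12 + 155\right)}{-37805} = \left(-18698\right) \left(- \frac{1}{15712}\right) + \frac{1}{1 + 155 \cdot 167} \cdot 104 \cdot 167 \left(- \frac{1}{37805}\right) = \frac{9349}{7856} + \frac{1}{1 + 25885} \cdot 104 \cdot 167 \left(- \frac{1}{37805}\right) = \frac{9349}{7856} + \frac{1}{25886} \cdot 104 \cdot 167 \left(- \frac{1}{37805}\right) = \frac{9349}{7856} + \frac{8684}{12943} \left(- \frac{1}{37805}\right) = \frac{9349}{7856} - \frac{8684}{489310115} = \frac{4574492043631}{3844020263440}$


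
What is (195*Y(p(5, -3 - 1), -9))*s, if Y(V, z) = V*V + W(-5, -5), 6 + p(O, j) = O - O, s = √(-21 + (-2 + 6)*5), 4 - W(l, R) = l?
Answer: 8775*I ≈ 8775.0*I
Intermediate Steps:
W(l, R) = 4 - l
s = I (s = √(-21 + 4*5) = √(-21 + 20) = √(-1) = I ≈ 1.0*I)
p(O, j) = -6 (p(O, j) = -6 + (O - O) = -6 + 0 = -6)
Y(V, z) = 9 + V² (Y(V, z) = V*V + (4 - 1*(-5)) = V² + (4 + 5) = V² + 9 = 9 + V²)
(195*Y(p(5, -3 - 1), -9))*s = (195*(9 + (-6)²))*I = (195*(9 + 36))*I = (195*45)*I = 8775*I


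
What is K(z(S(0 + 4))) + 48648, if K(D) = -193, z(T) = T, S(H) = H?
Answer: 48455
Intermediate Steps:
K(z(S(0 + 4))) + 48648 = -193 + 48648 = 48455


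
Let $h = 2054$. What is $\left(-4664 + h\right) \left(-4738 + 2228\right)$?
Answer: $6551100$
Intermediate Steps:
$\left(-4664 + h\right) \left(-4738 + 2228\right) = \left(-4664 + 2054\right) \left(-4738 + 2228\right) = \left(-2610\right) \left(-2510\right) = 6551100$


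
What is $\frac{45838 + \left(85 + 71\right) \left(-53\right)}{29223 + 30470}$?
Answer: $\frac{37570}{59693} \approx 0.62939$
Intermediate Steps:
$\frac{45838 + \left(85 + 71\right) \left(-53\right)}{29223 + 30470} = \frac{45838 + 156 \left(-53\right)}{59693} = \left(45838 - 8268\right) \frac{1}{59693} = 37570 \cdot \frac{1}{59693} = \frac{37570}{59693}$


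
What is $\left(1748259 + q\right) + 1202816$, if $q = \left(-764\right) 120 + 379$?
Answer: $2859774$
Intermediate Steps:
$q = -91301$ ($q = -91680 + 379 = -91301$)
$\left(1748259 + q\right) + 1202816 = \left(1748259 - 91301\right) + 1202816 = 1656958 + 1202816 = 2859774$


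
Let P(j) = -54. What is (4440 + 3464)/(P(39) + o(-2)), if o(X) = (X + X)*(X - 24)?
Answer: 3952/25 ≈ 158.08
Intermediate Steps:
o(X) = 2*X*(-24 + X) (o(X) = (2*X)*(-24 + X) = 2*X*(-24 + X))
(4440 + 3464)/(P(39) + o(-2)) = (4440 + 3464)/(-54 + 2*(-2)*(-24 - 2)) = 7904/(-54 + 2*(-2)*(-26)) = 7904/(-54 + 104) = 7904/50 = 7904*(1/50) = 3952/25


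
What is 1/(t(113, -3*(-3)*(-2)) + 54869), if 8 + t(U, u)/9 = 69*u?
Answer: 1/43619 ≈ 2.2926e-5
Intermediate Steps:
t(U, u) = -72 + 621*u (t(U, u) = -72 + 9*(69*u) = -72 + 621*u)
1/(t(113, -3*(-3)*(-2)) + 54869) = 1/((-72 + 621*(-3*(-3)*(-2))) + 54869) = 1/((-72 + 621*(9*(-2))) + 54869) = 1/((-72 + 621*(-18)) + 54869) = 1/((-72 - 11178) + 54869) = 1/(-11250 + 54869) = 1/43619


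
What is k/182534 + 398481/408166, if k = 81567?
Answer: 2409754704/1693276651 ≈ 1.4231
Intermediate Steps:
k/182534 + 398481/408166 = 81567/182534 + 398481/408166 = 2409754704/1693276651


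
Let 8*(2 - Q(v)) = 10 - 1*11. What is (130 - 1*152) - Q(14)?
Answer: -193/8 ≈ -24.125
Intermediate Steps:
Q(v) = 17/8 (Q(v) = 2 - (10 - 1*11)/8 = 2 - (10 - 11)/8 = 2 - ⅛*(-1) = 2 + ⅛ = 17/8)
(130 - 1*152) - Q(14) = (130 - 1*152) - 1*17/8 = (130 - 152) - 17/8 = -22 - 17/8 = -193/8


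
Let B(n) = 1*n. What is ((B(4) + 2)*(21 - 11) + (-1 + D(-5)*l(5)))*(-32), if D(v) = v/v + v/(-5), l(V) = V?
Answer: -2208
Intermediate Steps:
B(n) = n
D(v) = 1 - v/5 (D(v) = 1 + v*(-⅕) = 1 - v/5)
((B(4) + 2)*(21 - 11) + (-1 + D(-5)*l(5)))*(-32) = ((4 + 2)*(21 - 11) + (-1 + (1 - ⅕*(-5))*5))*(-32) = (6*10 + (-1 + (1 + 1)*5))*(-32) = (60 + (-1 + 2*5))*(-32) = (60 + (-1 + 10))*(-32) = (60 + 9)*(-32) = 69*(-32) = -2208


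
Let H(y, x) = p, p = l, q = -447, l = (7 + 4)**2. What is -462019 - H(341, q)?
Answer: -462140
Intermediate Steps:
l = 121 (l = 11**2 = 121)
p = 121
H(y, x) = 121
-462019 - H(341, q) = -462019 - 1*121 = -462019 - 121 = -462140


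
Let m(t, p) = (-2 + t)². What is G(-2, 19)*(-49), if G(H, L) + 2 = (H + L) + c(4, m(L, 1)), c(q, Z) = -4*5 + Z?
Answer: -13916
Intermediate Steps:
c(q, Z) = -20 + Z
G(H, L) = -22 + H + L + (-2 + L)² (G(H, L) = -2 + ((H + L) + (-20 + (-2 + L)²)) = -2 + (-20 + H + L + (-2 + L)²) = -22 + H + L + (-2 + L)²)
G(-2, 19)*(-49) = (-22 - 2 + 19 + (-2 + 19)²)*(-49) = (-22 - 2 + 19 + 17²)*(-49) = (-22 - 2 + 19 + 289)*(-49) = 284*(-49) = -13916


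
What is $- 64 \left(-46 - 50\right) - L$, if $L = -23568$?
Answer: $29712$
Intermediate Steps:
$- 64 \left(-46 - 50\right) - L = - 64 \left(-46 - 50\right) - -23568 = \left(-64\right) \left(-96\right) + 23568 = 6144 + 23568 = 29712$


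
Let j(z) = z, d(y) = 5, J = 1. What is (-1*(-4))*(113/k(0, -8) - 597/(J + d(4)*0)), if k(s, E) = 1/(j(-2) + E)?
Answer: -6908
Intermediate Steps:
k(s, E) = 1/(-2 + E)
(-1*(-4))*(113/k(0, -8) - 597/(J + d(4)*0)) = (-1*(-4))*(113/(1/(-2 - 8)) - 597/(1 + 5*0)) = 4*(113/(1/(-10)) - 597/(1 + 0)) = 4*(113/(-⅒) - 597/1) = 4*(113*(-10) - 597*1) = 4*(-1130 - 597) = 4*(-1727) = -6908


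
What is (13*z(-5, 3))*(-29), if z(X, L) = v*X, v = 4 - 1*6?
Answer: -3770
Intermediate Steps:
v = -2 (v = 4 - 6 = -2)
z(X, L) = -2*X
(13*z(-5, 3))*(-29) = (13*(-2*(-5)))*(-29) = (13*10)*(-29) = 130*(-29) = -3770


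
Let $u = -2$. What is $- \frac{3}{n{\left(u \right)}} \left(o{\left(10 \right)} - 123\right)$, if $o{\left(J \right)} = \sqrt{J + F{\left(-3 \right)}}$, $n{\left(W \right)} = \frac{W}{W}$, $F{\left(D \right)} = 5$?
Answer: $369 - 3 \sqrt{15} \approx 357.38$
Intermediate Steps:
$n{\left(W \right)} = 1$
$o{\left(J \right)} = \sqrt{5 + J}$ ($o{\left(J \right)} = \sqrt{J + 5} = \sqrt{5 + J}$)
$- \frac{3}{n{\left(u \right)}} \left(o{\left(10 \right)} - 123\right) = - \frac{3}{1} \left(\sqrt{5 + 10} - 123\right) = \left(-3\right) 1 \left(\sqrt{15} - 123\right) = - 3 \left(-123 + \sqrt{15}\right) = 369 - 3 \sqrt{15}$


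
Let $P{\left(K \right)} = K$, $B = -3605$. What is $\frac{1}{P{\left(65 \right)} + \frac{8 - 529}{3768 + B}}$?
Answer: $\frac{163}{10074} \approx 0.01618$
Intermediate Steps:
$\frac{1}{P{\left(65 \right)} + \frac{8 - 529}{3768 + B}} = \frac{1}{65 + \frac{8 - 529}{3768 - 3605}} = \frac{1}{65 - \frac{521}{163}} = \frac{1}{\frac{10074}{163}} = \frac{163}{10074}$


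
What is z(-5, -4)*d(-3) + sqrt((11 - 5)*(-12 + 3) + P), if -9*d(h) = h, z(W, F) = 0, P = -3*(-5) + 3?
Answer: 6*I ≈ 6.0*I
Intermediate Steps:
P = 18 (P = 15 + 3 = 18)
d(h) = -h/9
z(-5, -4)*d(-3) + sqrt((11 - 5)*(-12 + 3) + P) = 0*(-1/9*(-3)) + sqrt((11 - 5)*(-12 + 3) + 18) = 0*(1/3) + sqrt(6*(-9) + 18) = 0 + sqrt(-54 + 18) = 0 + sqrt(-36) = 0 + 6*I = 6*I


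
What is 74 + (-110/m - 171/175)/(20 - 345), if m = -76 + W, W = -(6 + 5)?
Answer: 366156877/4948125 ≈ 73.999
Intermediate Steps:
W = -11 (W = -1*11 = -11)
m = -87 (m = -76 - 11 = -87)
74 + (-110/m - 171/175)/(20 - 345) = 74 + (-110/(-87) - 171/175)/(20 - 345) = 74 + (-110*(-1/87) - 171*1/175)/(-325) = 74 + (110/87 - 171/175)*(-1/325) = 74 + (4373/15225)*(-1/325) = 74 - 4373/4948125 = 366156877/4948125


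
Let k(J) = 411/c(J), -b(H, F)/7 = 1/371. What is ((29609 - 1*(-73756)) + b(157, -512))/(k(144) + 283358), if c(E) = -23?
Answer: 126001912/345391619 ≈ 0.36481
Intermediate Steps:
b(H, F) = -1/53 (b(H, F) = -7/371 = -7*1/371 = -1/53)
k(J) = -411/23 (k(J) = 411/(-23) = 411*(-1/23) = -411/23)
((29609 - 1*(-73756)) + b(157, -512))/(k(144) + 283358) = ((29609 - 1*(-73756)) - 1/53)/(-411/23 + 283358) = ((29609 + 73756) - 1/53)/(6516823/23) = (103365 - 1/53)*(23/6516823) = (5478344/53)*(23/6516823) = 126001912/345391619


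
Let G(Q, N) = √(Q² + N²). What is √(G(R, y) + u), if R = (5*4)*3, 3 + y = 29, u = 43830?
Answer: √(43830 + 2*√1069) ≈ 209.51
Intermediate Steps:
y = 26 (y = -3 + 29 = 26)
R = 60 (R = 20*3 = 60)
G(Q, N) = √(N² + Q²)
√(G(R, y) + u) = √(√(26² + 60²) + 43830) = √(√(676 + 3600) + 43830) = √(√4276 + 43830) = √(2*√1069 + 43830) = √(43830 + 2*√1069)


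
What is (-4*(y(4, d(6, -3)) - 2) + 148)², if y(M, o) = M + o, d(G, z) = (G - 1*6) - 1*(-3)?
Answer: 16384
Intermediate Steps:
d(G, z) = -3 + G (d(G, z) = (G - 6) + 3 = (-6 + G) + 3 = -3 + G)
(-4*(y(4, d(6, -3)) - 2) + 148)² = (-4*((4 + (-3 + 6)) - 2) + 148)² = (-4*((4 + 3) - 2) + 148)² = (-4*(7 - 2) + 148)² = (-4*5 + 148)² = (-20 + 148)² = 128² = 16384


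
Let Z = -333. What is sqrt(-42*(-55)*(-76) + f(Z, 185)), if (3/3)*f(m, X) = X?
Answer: 5*I*sqrt(7015) ≈ 418.78*I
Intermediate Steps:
f(m, X) = X
sqrt(-42*(-55)*(-76) + f(Z, 185)) = sqrt(-42*(-55)*(-76) + 185) = sqrt(2310*(-76) + 185) = sqrt(-175560 + 185) = sqrt(-175375) = 5*I*sqrt(7015)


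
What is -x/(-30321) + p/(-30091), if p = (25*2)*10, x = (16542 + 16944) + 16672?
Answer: 1494143878/912389211 ≈ 1.6376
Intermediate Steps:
x = 50158 (x = 33486 + 16672 = 50158)
p = 500 (p = 50*10 = 500)
-x/(-30321) + p/(-30091) = -1*50158/(-30321) + 500/(-30091) = -50158*(-1/30321) + 500*(-1/30091) = 50158/30321 - 500/30091 = 1494143878/912389211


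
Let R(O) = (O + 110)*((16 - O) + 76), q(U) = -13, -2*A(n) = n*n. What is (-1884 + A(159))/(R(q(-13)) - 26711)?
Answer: 29049/33052 ≈ 0.87889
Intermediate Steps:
A(n) = -n**2/2 (A(n) = -n*n/2 = -n**2/2)
R(O) = (92 - O)*(110 + O) (R(O) = (110 + O)*(92 - O) = (92 - O)*(110 + O))
(-1884 + A(159))/(R(q(-13)) - 26711) = (-1884 - 1/2*159**2)/((10120 - 1*(-13)**2 - 18*(-13)) - 26711) = (-1884 - 1/2*25281)/((10120 - 1*169 + 234) - 26711) = (-1884 - 25281/2)/((10120 - 169 + 234) - 26711) = -29049/(2*(10185 - 26711)) = -29049/2/(-16526) = -29049/2*(-1/16526) = 29049/33052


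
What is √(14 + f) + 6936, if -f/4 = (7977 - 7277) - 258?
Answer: 6936 + I*√1754 ≈ 6936.0 + 41.881*I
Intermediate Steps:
f = -1768 (f = -4*((7977 - 7277) - 258) = -4*(700 - 258) = -4*442 = -1768)
√(14 + f) + 6936 = √(14 - 1768) + 6936 = √(-1754) + 6936 = I*√1754 + 6936 = 6936 + I*√1754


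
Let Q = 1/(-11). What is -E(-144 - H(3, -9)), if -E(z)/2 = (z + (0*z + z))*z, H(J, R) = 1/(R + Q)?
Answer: 207043321/2500 ≈ 82817.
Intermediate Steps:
Q = -1/11 ≈ -0.090909
H(J, R) = 1/(-1/11 + R) (H(J, R) = 1/(R - 1/11) = 1/(-1/11 + R))
E(z) = -4*z**2 (E(z) = -2*(z + (0*z + z))*z = -2*(z + (0 + z))*z = -2*(z + z)*z = -2*2*z*z = -4*z**2)
-E(-144 - H(3, -9)) = -(-4)*(-144 - 11/(-1 + 11*(-9)))**2 = -(-4)*(-144 - 11/(-1 - 99))**2 = -(-4)*(-144 - 11/(-100))**2 = -(-4)*(-144 - 11*(-1)/100)**2 = -(-4)*(-144 - 1*(-11/100))**2 = -(-4)*(-144 + 11/100)**2 = -(-4)*(-14389/100)**2 = -(-4)*207043321/10000 = -1*(-207043321/2500) = 207043321/2500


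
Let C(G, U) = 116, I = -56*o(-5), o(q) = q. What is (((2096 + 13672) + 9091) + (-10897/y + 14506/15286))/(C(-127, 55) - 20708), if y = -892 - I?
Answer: -20251696841/16768619712 ≈ -1.2077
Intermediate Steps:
I = 280 (I = -56*(-5) = 280)
y = -1172 (y = -892 - 1*280 = -892 - 280 = -1172)
(((2096 + 13672) + 9091) + (-10897/y + 14506/15286))/(C(-127, 55) - 20708) = (((2096 + 13672) + 9091) + (-10897/(-1172) + 14506/15286))/(116 - 20708) = ((15768 + 9091) + (-10897*(-1/1172) + 14506*(1/15286)))/(-20592) = (24859 + (10897/1172 + 7253/7643))*(-1/20592) = (24859 + 91786287/8957596)*(-1/20592) = (222768665251/8957596)*(-1/20592) = -20251696841/16768619712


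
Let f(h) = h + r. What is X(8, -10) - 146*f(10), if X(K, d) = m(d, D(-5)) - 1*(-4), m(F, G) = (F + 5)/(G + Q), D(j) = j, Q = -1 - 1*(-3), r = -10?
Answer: 17/3 ≈ 5.6667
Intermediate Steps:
Q = 2 (Q = -1 + 3 = 2)
f(h) = -10 + h (f(h) = h - 10 = -10 + h)
m(F, G) = (5 + F)/(2 + G) (m(F, G) = (F + 5)/(G + 2) = (5 + F)/(2 + G))
X(K, d) = 7/3 - d/3 (X(K, d) = (5 + d)/(2 - 5) - 1*(-4) = (5 + d)/(-3) + 4 = -(5 + d)/3 + 4 = (-5/3 - d/3) + 4 = 7/3 - d/3)
X(8, -10) - 146*f(10) = (7/3 - ⅓*(-10)) - 146*(-10 + 10) = (7/3 + 10/3) - 146*0 = 17/3 + 0 = 17/3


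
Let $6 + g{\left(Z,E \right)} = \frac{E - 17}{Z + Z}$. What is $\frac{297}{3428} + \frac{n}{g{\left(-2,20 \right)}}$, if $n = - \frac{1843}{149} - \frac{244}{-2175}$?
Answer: $\frac{57065138753}{29995085700} \approx 1.9025$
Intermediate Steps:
$g{\left(Z,E \right)} = -6 + \frac{-17 + E}{2 Z}$ ($g{\left(Z,E \right)} = -6 + \frac{E - 17}{Z + Z} = -6 + \frac{-17 + E}{2 Z}$)
$n = - \frac{3972169}{324075}$ ($n = \left(-1843\right) \frac{1}{149} - - \frac{244}{2175} = - \frac{1843}{149} + \frac{244}{2175} = - \frac{3972169}{324075} \approx -12.257$)
$\frac{297}{3428} + \frac{n}{g{\left(-2,20 \right)}} = \frac{297}{3428} - \frac{3972169}{324075 \frac{-17 + 20 - -24}{2 \left(-2\right)}} = 297 \cdot \frac{1}{3428} - \frac{3972169}{324075 \cdot \frac{1}{2} \left(- \frac{1}{2}\right) \left(-17 + 20 + 24\right)} = \frac{297}{3428} - \frac{3972169}{324075 \cdot \frac{1}{2} \left(- \frac{1}{2}\right) 27} = \frac{297}{3428} - \frac{3972169}{324075 \left(- \frac{27}{4}\right)} = \frac{297}{3428} - - \frac{15888676}{8750025} = \frac{297}{3428} + \frac{15888676}{8750025} = \frac{57065138753}{29995085700}$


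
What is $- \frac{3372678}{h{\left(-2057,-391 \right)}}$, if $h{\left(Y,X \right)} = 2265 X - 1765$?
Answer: $\frac{1686339}{443690} \approx 3.8007$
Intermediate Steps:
$h{\left(Y,X \right)} = -1765 + 2265 X$
$- \frac{3372678}{h{\left(-2057,-391 \right)}} = - \frac{3372678}{-1765 + 2265 \left(-391\right)} = - \frac{3372678}{-1765 - 885615} = - \frac{3372678}{-887380} = \left(-3372678\right) \left(- \frac{1}{887380}\right) = \frac{1686339}{443690}$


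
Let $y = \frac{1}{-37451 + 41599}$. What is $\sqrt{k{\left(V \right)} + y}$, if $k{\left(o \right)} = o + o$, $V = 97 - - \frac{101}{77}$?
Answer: $\frac{\sqrt{5014580839653}}{159698} \approx 14.022$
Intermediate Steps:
$V = \frac{7570}{77}$ ($V = 97 - \left(-101\right) \frac{1}{77} = 97 - - \frac{101}{77} = 97 + \frac{101}{77} = \frac{7570}{77} \approx 98.312$)
$k{\left(o \right)} = 2 o$
$y = \frac{1}{4148} \approx 0.00024108$
$\sqrt{k{\left(V \right)} + y} = \sqrt{2 \cdot \frac{7570}{77} + \frac{1}{4148}} = \sqrt{\frac{15140}{77} + \frac{1}{4148}} = \sqrt{\frac{62800797}{319396}} = \frac{\sqrt{5014580839653}}{159698}$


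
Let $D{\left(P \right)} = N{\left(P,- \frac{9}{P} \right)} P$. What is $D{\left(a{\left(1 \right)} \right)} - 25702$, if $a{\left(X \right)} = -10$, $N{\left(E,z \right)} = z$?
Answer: $-25711$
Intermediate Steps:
$D{\left(P \right)} = -9$ ($D{\left(P \right)} = - \frac{9}{P} P = -9$)
$D{\left(a{\left(1 \right)} \right)} - 25702 = -9 - 25702 = -25711$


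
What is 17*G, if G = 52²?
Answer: 45968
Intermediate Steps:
G = 2704
17*G = 17*2704 = 45968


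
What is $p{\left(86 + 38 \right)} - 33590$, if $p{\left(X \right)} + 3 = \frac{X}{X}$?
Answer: $-33592$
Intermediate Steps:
$p{\left(X \right)} = -2$ ($p{\left(X \right)} = -3 + \frac{X}{X} = -3 + 1 = -2$)
$p{\left(86 + 38 \right)} - 33590 = -2 - 33590 = -33592$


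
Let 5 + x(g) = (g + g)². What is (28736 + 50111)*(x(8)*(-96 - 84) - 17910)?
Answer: -4974457230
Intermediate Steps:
x(g) = -5 + 4*g² (x(g) = -5 + (g + g)² = -5 + (2*g)² = -5 + 4*g²)
(28736 + 50111)*(x(8)*(-96 - 84) - 17910) = (28736 + 50111)*((-5 + 4*8²)*(-96 - 84) - 17910) = 78847*((-5 + 4*64)*(-180) - 17910) = 78847*((-5 + 256)*(-180) - 17910) = 78847*(251*(-180) - 17910) = 78847*(-45180 - 17910) = 78847*(-63090) = -4974457230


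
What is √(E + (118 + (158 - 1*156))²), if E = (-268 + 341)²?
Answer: √19729 ≈ 140.46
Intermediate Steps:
E = 5329 (E = 73² = 5329)
√(E + (118 + (158 - 1*156))²) = √(5329 + (118 + (158 - 1*156))²) = √(5329 + (118 + (158 - 156))²) = √(5329 + (118 + 2)²) = √(5329 + 120²) = √(5329 + 14400) = √19729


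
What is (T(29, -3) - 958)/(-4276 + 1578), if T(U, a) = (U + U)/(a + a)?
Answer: 2903/8094 ≈ 0.35866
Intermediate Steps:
T(U, a) = U/a (T(U, a) = (2*U)/((2*a)) = (2*U)*(1/(2*a)) = U/a)
(T(29, -3) - 958)/(-4276 + 1578) = (29/(-3) - 958)/(-4276 + 1578) = (29*(-⅓) - 958)/(-2698) = (-29/3 - 958)*(-1/2698) = -2903/3*(-1/2698) = 2903/8094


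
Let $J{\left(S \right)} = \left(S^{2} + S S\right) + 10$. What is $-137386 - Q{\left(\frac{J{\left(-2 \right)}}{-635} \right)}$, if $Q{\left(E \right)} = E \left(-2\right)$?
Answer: $- \frac{87240146}{635} \approx -1.3739 \cdot 10^{5}$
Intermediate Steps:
$J{\left(S \right)} = 10 + 2 S^{2}$ ($J{\left(S \right)} = \left(S^{2} + S^{2}\right) + 10 = 2 S^{2} + 10 = 10 + 2 S^{2}$)
$Q{\left(E \right)} = - 2 E$
$-137386 - Q{\left(\frac{J{\left(-2 \right)}}{-635} \right)} = -137386 - - 2 \frac{10 + 2 \left(-2\right)^{2}}{-635} = -137386 - - 2 \left(10 + 2 \cdot 4\right) \left(- \frac{1}{635}\right) = -137386 - - 2 \left(10 + 8\right) \left(- \frac{1}{635}\right) = -137386 - - 2 \cdot 18 \left(- \frac{1}{635}\right) = -137386 - \left(-2\right) \left(- \frac{18}{635}\right) = -137386 - \frac{36}{635} = - \frac{87240146}{635}$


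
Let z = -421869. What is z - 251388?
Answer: -673257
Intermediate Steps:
z - 251388 = -421869 - 251388 = -673257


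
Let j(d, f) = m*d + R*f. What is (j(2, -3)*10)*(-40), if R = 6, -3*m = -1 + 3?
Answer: 23200/3 ≈ 7733.3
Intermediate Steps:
m = -⅔ (m = -(-1 + 3)/3 = -⅓*2 = -⅔ ≈ -0.66667)
j(d, f) = 6*f - 2*d/3 (j(d, f) = -2*d/3 + 6*f = 6*f - 2*d/3)
(j(2, -3)*10)*(-40) = ((6*(-3) - ⅔*2)*10)*(-40) = ((-18 - 4/3)*10)*(-40) = -58/3*10*(-40) = -580/3*(-40) = 23200/3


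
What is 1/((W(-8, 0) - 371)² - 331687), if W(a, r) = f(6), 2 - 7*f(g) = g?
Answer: -49/9487462 ≈ -5.1647e-6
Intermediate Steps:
f(g) = 2/7 - g/7
W(a, r) = -4/7 (W(a, r) = 2/7 - ⅐*6 = 2/7 - 6/7 = -4/7)
1/((W(-8, 0) - 371)² - 331687) = 1/((-4/7 - 371)² - 331687) = 1/((-2601/7)² - 331687) = 1/(6765201/49 - 331687) = 1/(-9487462/49) = -49/9487462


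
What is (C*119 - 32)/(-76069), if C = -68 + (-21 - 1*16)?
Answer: 12527/76069 ≈ 0.16468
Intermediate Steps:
C = -105 (C = -68 + (-21 - 16) = -68 - 37 = -105)
(C*119 - 32)/(-76069) = (-105*119 - 32)/(-76069) = (-12495 - 32)*(-1/76069) = -12527*(-1/76069) = 12527/76069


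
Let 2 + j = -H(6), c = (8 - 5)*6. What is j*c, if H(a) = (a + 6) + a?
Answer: -360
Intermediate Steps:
c = 18 (c = 3*6 = 18)
H(a) = 6 + 2*a (H(a) = (6 + a) + a = 6 + 2*a)
j = -20 (j = -2 - (6 + 2*6) = -2 - (6 + 12) = -2 - 1*18 = -2 - 18 = -20)
j*c = -20*18 = -360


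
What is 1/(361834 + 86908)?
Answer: 1/448742 ≈ 2.2285e-6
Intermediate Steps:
1/(361834 + 86908) = 1/448742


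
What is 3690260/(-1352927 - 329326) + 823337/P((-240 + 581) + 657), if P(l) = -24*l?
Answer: -491150081927/13431107952 ≈ -36.568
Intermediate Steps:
3690260/(-1352927 - 329326) + 823337/P((-240 + 581) + 657) = 3690260/(-1352927 - 329326) + 823337/((-24*((-240 + 581) + 657))) = 3690260/(-1682253) + 823337/((-24*(341 + 657))) = 3690260*(-1/1682253) + 823337/((-24*998)) = -3690260/1682253 + 823337/(-23952) = -3690260/1682253 + 823337*(-1/23952) = -3690260/1682253 - 823337/23952 = -491150081927/13431107952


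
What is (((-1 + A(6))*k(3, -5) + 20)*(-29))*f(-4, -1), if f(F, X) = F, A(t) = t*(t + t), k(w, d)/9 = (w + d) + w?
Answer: 76444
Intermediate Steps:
k(w, d) = 9*d + 18*w (k(w, d) = 9*((w + d) + w) = 9*((d + w) + w) = 9*(d + 2*w) = 9*d + 18*w)
A(t) = 2*t² (A(t) = t*(2*t) = 2*t²)
(((-1 + A(6))*k(3, -5) + 20)*(-29))*f(-4, -1) = (((-1 + 2*6²)*(9*(-5) + 18*3) + 20)*(-29))*(-4) = (((-1 + 2*36)*(-45 + 54) + 20)*(-29))*(-4) = (((-1 + 72)*9 + 20)*(-29))*(-4) = ((71*9 + 20)*(-29))*(-4) = ((639 + 20)*(-29))*(-4) = (659*(-29))*(-4) = -19111*(-4) = 76444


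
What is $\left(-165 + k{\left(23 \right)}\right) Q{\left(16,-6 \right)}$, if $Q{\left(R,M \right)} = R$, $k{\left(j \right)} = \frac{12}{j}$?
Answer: $- \frac{60528}{23} \approx -2631.7$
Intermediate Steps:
$\left(-165 + k{\left(23 \right)}\right) Q{\left(16,-6 \right)} = \left(-165 + \frac{12}{23}\right) 16 = \left(- \frac{3783}{23}\right) 16 = - \frac{60528}{23}$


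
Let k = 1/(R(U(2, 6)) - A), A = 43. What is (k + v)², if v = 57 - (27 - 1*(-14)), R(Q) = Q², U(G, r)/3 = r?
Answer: 20223009/78961 ≈ 256.11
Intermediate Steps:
U(G, r) = 3*r
k = 1/281 (k = 1/((3*6)² - 1*43) = 1/(18² - 43) = 1/(324 - 43) = 1/281 ≈ 0.0035587)
v = 16 (v = 57 - (27 + 14) = 57 - 1*41 = 57 - 41 = 16)
(k + v)² = (1/281 + 16)² = (4497/281)² = 20223009/78961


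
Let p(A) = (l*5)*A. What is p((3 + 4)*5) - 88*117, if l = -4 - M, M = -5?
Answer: -10121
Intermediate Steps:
l = 1 (l = -4 - 1*(-5) = -4 + 5 = 1)
p(A) = 5*A (p(A) = (1*5)*A = 5*A)
p((3 + 4)*5) - 88*117 = 5*((3 + 4)*5) - 88*117 = 5*(7*5) - 10296 = 5*35 - 10296 = 175 - 10296 = -10121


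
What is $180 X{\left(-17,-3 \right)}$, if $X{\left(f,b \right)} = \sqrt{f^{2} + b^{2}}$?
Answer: $180 \sqrt{298} \approx 3107.3$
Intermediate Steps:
$X{\left(f,b \right)} = \sqrt{b^{2} + f^{2}}$
$180 X{\left(-17,-3 \right)} = 180 \sqrt{\left(-3\right)^{2} + \left(-17\right)^{2}} = 180 \sqrt{9 + 289} = 180 \sqrt{298}$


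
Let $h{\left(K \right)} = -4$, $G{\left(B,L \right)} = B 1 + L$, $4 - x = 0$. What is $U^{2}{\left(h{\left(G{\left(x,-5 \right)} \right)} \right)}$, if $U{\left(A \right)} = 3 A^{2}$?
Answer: $2304$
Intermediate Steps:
$x = 4$ ($x = 4 - 0 = 4 + 0 = 4$)
$G{\left(B,L \right)} = B + L$
$U^{2}{\left(h{\left(G{\left(x,-5 \right)} \right)} \right)} = \left(3 \left(-4\right)^{2}\right)^{2} = \left(3 \cdot 16\right)^{2} = 48^{2} = 2304$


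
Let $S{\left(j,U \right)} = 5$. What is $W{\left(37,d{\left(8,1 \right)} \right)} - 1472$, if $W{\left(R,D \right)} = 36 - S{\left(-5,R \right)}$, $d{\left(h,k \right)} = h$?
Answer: $-1441$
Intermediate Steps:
$W{\left(R,D \right)} = 31$ ($W{\left(R,D \right)} = 36 - 5 = 31$)
$W{\left(37,d{\left(8,1 \right)} \right)} - 1472 = 31 - 1472 = -1441$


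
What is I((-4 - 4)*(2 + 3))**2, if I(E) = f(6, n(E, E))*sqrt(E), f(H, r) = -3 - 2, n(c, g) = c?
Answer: -1000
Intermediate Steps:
f(H, r) = -5
I(E) = -5*sqrt(E)
I((-4 - 4)*(2 + 3))**2 = (-5*sqrt(-4 - 4)*sqrt(2 + 3))**2 = (-5*2*I*sqrt(10))**2 = (-10*I*sqrt(10))**2 = -1000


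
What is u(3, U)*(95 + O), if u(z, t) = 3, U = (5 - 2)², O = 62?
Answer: 471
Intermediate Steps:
U = 9 (U = 3² = 9)
u(3, U)*(95 + O) = 3*(95 + 62) = 3*157 = 471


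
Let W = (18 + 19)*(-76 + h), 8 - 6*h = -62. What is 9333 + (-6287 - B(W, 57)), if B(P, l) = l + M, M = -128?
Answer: 3117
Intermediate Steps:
h = 35/3 (h = 4/3 - 1/6*(-62) = 4/3 + 31/3 = 35/3 ≈ 11.667)
W = -7141/3 (W = (18 + 19)*(-76 + 35/3) = 37*(-193/3) = -7141/3 ≈ -2380.3)
B(P, l) = -128 + l (B(P, l) = l - 128 = -128 + l)
9333 + (-6287 - B(W, 57)) = 9333 + (-6287 - (-128 + 57)) = 9333 + (-6287 - 1*(-71)) = 9333 + (-6287 + 71) = 9333 - 6216 = 3117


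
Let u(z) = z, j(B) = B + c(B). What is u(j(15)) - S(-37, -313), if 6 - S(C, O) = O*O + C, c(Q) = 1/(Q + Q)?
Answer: 2938231/30 ≈ 97941.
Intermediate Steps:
c(Q) = 1/(2*Q)
S(C, O) = 6 - C - O² (S(C, O) = 6 - (O*O + C) = 6 - (O² + C) = 6 - (C + O²) = 6 + (-C - O²) = 6 - C - O²)
j(B) = B + 1/(2*B)
u(j(15)) - S(-37, -313) = (15 + (½)/15) - (6 - 1*(-37) - 1*(-313)²) = (15 + (½)*(1/15)) - (6 + 37 - 1*97969) = (15 + 1/30) - (6 + 37 - 97969) = 451/30 - 1*(-97926) = 451/30 + 97926 = 2938231/30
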